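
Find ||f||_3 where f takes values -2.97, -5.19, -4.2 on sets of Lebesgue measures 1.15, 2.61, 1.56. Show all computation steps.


Step 1: Compute |f_i|^3 for each value:
  |-2.97|^3 = 26.198073
  |-5.19|^3 = 139.798359
  |-4.2|^3 = 74.088
Step 2: Multiply by measures and sum:
  26.198073 * 1.15 = 30.127784
  139.798359 * 2.61 = 364.873717
  74.088 * 1.56 = 115.57728
Sum = 30.127784 + 364.873717 + 115.57728 = 510.578781
Step 3: Take the p-th root:
||f||_3 = (510.578781)^(1/3) = 7.992591


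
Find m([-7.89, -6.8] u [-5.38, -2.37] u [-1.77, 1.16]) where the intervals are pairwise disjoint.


For pairwise disjoint intervals, m(union) = sum of lengths.
= (-6.8 - -7.89) + (-2.37 - -5.38) + (1.16 - -1.77)
= 1.09 + 3.01 + 2.93
= 7.03


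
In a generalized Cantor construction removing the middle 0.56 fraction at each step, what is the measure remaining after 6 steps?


Step 1: At each step, fraction remaining = 1 - 0.56 = 0.44
Step 2: After 6 steps, measure = (0.44)^6
Step 3: Computing the power step by step:
  After step 1: 0.44
  After step 2: 0.1936
  After step 3: 0.085184
  After step 4: 0.037481
  After step 5: 0.016492
  ...
Result = 0.007256


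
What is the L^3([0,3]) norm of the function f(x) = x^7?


Step 1: ||f||_3 = (integral_0^3 |x^7|^3 dx)^(1/3)
     = (integral_0^3 x^21 dx)^(1/3)
Step 2: integral_0^3 x^21 dx = [x^22/(22)] from 0 to 3 = 3^22/22
     = 31381059609/22 = 1.426412e+09
Step 3: ||f||_3 = (1.426412e+09)^(1/3) = 1125.680063


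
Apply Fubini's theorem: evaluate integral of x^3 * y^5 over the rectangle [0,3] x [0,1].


By Fubini's theorem, the double integral factors as a product of single integrals:
Step 1: integral_0^3 x^3 dx = [x^4/4] from 0 to 3
     = 3^4/4 = 20.25
Step 2: integral_0^1 y^5 dy = [y^6/6] from 0 to 1
     = 1^6/6 = 0.166667
Step 3: Double integral = 20.25 * 0.166667 = 3.375


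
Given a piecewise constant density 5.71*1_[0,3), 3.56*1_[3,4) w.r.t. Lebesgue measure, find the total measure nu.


Integrate each piece of the Radon-Nikodym derivative:
Step 1: integral_0^3 5.71 dx = 5.71*(3-0) = 5.71*3 = 17.13
Step 2: integral_3^4 3.56 dx = 3.56*(4-3) = 3.56*1 = 3.56
Total: 17.13 + 3.56 = 20.69


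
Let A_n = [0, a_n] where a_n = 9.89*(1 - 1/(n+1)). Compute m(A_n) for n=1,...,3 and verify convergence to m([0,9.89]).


By continuity of measure from below: if A_n increases to A, then m(A_n) -> m(A).
Here A = [0, 9.89], so m(A) = 9.89
Step 1: a_1 = 9.89*(1 - 1/2) = 4.945, m(A_1) = 4.945
Step 2: a_2 = 9.89*(1 - 1/3) = 6.5933, m(A_2) = 6.5933
Step 3: a_3 = 9.89*(1 - 1/4) = 7.4175, m(A_3) = 7.4175
Limit: m(A_n) -> m([0,9.89]) = 9.89


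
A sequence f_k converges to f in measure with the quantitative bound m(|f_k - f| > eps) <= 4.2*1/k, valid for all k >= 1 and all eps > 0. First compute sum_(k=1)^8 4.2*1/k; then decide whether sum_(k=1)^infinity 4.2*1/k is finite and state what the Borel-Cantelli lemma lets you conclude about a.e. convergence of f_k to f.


Step 1: List the terms 4.2*1/k for k = 1 to 8:
  k=1: 4.2
  k=2: 2.1
  k=3: 1.4
  k=4: 1.05
  k=5: 0.84
  k=6: 0.7
  k=7: 0.6
  k=8: 0.525
Step 2: Partial sum = 4.2 + 2.1 + 1.4 + 1.05 + 0.84 + 0.7 + 0.6 + 0.525
     = 11.415
Step 3: The full series sum_(k>=1) 4.2*1/k diverges (harmonic series, p = 1; a nonzero constant multiple of a divergent series diverges).
Step 4: The (first) Borel-Cantelli lemma requires a summable sequence of measures, so it does not apply here;
        from this bound alone no conclusion about a.e. convergence can be drawn (convergence in measure still
        gives an a.e.-convergent subsequence, but not a.e. convergence of the whole sequence).
Conclusion: series diverges; Borel-Cantelli is inconclusive about a.e. convergence of f_k.


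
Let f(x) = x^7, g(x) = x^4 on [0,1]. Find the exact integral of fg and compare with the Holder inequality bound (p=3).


Step 1: Exact integral of f*g = integral(x^11, 0, 1) = 1/12
     = 0.083333
Step 2: Holder bound with p=3, q=1.5:
  ||f||_p = (integral x^21 dx)^(1/3) = (1/22)^(1/3) = 0.356883
  ||g||_q = (integral x^6 dx)^(1/1.5) = (1/7)^(1/1.5) = 0.273276
Step 3: Holder bound = ||f||_p * ||g||_q = 0.356883 * 0.273276 = 0.097527
Verification: 0.083333 <= 0.097527 (Holder holds)


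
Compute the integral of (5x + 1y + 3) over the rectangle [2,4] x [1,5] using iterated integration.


By Fubini, integrate in x first, then y.
Step 1: Fix y, integrate over x in [2,4]:
  integral(5x + 1y + 3, x=2..4)
  = 5*(4^2 - 2^2)/2 + (1y + 3)*(4 - 2)
  = 30 + (1y + 3)*2
  = 30 + 2y + 6
  = 36 + 2y
Step 2: Integrate over y in [1,5]:
  integral(36 + 2y, y=1..5)
  = 36*4 + 2*(5^2 - 1^2)/2
  = 144 + 24
  = 168


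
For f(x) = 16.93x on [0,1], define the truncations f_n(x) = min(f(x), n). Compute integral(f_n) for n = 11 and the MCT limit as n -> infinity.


f(x) = 16.93x on [0,1]; f_n(x) = min(16.93x, n). At n = 11:
Step 1: f(x) reaches 11 at x = 11/16.93 = 0.649734
Step 2: integral(f_11) = integral(16.93x, 0, 0.649734) + integral(11, 0.649734, 1)
       = 16.93*0.649734^2/2 + 11*(1 - 0.649734)
       = 3.573538 + 3.852924
       = 7.426462
Step 3: As n -> infinity, f_n increases to f, so by MCT integral(f_n) -> integral(f) = 16.93/2 = 8.465.
Convergence: integral(f_11) = 7.426462 -> 8.465 as n -> infinity


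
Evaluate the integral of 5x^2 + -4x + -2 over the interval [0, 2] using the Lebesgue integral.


The Lebesgue integral of a Riemann-integrable function agrees with the Riemann integral.
Antiderivative F(x) = (5/3)x^3 + (-4/2)x^2 + -2x
F(2) = (5/3)*2^3 + (-4/2)*2^2 + -2*2
     = (5/3)*8 + (-4/2)*4 + -2*2
     = 13.333333 + -8 + -4
     = 1.333333
F(0) = 0.0
Integral = F(2) - F(0) = 1.333333 - 0.0 = 1.333333


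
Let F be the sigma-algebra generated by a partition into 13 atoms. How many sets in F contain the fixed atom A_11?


Each element of F is a union of some subset S of the 13 atoms.
The element contains A_11 iff A_11 is in S.
So we count subsets S of {A_1,...,A_13} with A_11 in S: choose freely among the other 12 atoms.
Count = 2^(13-1) = 2^12 = 4096.


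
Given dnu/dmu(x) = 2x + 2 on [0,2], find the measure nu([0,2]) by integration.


nu(A) = integral_A (dnu/dmu) dmu = integral_0^2 (2x + 2) dx
Step 1: Antiderivative F(x) = (2/2)x^2 + 2x
Step 2: F(2) = (2/2)*2^2 + 2*2 = 4 + 4 = 8
Step 3: F(0) = (2/2)*0^2 + 2*0 = 0.0 + 0 = 0.0
Step 4: nu([0,2]) = F(2) - F(0) = 8 - 0.0 = 8


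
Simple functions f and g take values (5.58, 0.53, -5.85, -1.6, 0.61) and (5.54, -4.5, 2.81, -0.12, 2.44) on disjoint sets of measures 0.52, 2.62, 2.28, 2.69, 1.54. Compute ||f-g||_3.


Step 1: Compute differences f_i - g_i:
  5.58 - 5.54 = 0.04
  0.53 - -4.5 = 5.03
  -5.85 - 2.81 = -8.66
  -1.6 - -0.12 = -1.48
  0.61 - 2.44 = -1.83
Step 2: Compute |diff|^3 * measure for each set:
  |0.04|^3 * 0.52 = 6.400000e-05 * 0.52 = 3.328000e-05
  |5.03|^3 * 2.62 = 127.263527 * 2.62 = 333.430441
  |-8.66|^3 * 2.28 = 649.461896 * 2.28 = 1480.773123
  |-1.48|^3 * 2.69 = 3.241792 * 2.69 = 8.72042
  |-1.83|^3 * 1.54 = 6.128487 * 1.54 = 9.43787
Step 3: Sum = 1832.361887
Step 4: ||f-g||_3 = (1832.361887)^(1/3) = 12.236872


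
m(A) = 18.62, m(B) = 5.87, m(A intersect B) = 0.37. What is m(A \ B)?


m(A \ B) = m(A) - m(A n B)
= 18.62 - 0.37
= 18.25


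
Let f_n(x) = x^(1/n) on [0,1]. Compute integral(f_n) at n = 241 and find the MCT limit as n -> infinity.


At n = 241: f_241(x) = x^(1/241).
Step 1: integral(x^(1/241), 0, 1) = [x^(1/241+1) / (1/241+1)] from 0 to 1
     = 1 / (1/241 + 1) = 1 / ((241+1)/241) = 241/(241+1)
     = 241/242 = 0.995868
Step 2: As n -> infinity, f_n(x) = x^(1/n) -> 1 for x in (0,1], and f_n is increasing in n.
By MCT, lim_n integral(f_n) = integral(lim_n f_n) = integral(1, 0, 1) = 1.
Step 3: Verify convergence: 241/242 = 0.995868 -> 1


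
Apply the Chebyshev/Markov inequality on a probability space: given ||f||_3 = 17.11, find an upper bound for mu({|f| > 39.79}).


Chebyshev/Markov inequality: mu(|f| > eps) <= (||f||_p / eps)^p
Step 1: ||f||_3 / eps = 17.11 / 39.79 = 0.430008
Step 2: Raise to power p = 3:
  (0.430008)^3 = 0.079511
Step 3: Therefore mu(|f| > 39.79) <= 0.079511


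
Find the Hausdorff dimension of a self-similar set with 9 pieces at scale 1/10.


For a self-similar set with N copies scaled by 1/r:
dim_H = log(N)/log(r) = log(9)/log(10)
= 2.197225/2.302585
= 0.954243


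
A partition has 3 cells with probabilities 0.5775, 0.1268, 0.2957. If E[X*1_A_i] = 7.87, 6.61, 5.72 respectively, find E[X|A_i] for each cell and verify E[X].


For each cell A_i: E[X|A_i] = E[X*1_A_i] / P(A_i)
Step 1: E[X|A_1] = 7.87 / 0.5775 = 13.627706
Step 2: E[X|A_2] = 6.61 / 0.1268 = 52.129338
Step 3: E[X|A_3] = 5.72 / 0.2957 = 19.34393
Verification: E[X] = sum E[X*1_A_i] = 7.87 + 6.61 + 5.72 = 20.2


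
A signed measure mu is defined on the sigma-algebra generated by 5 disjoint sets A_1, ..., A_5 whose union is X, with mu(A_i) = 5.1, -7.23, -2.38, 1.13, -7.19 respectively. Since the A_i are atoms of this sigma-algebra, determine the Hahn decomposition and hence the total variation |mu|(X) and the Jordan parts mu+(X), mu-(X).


Step 1: Every measurable set is a union of atoms (the cells / points), so a Hahn decomposition is
  obtained by grouping atoms by sign: P = union of atoms with mu > 0, N = union of the remaining atoms.
  Atoms in P (indices): 1, 4;  atoms in N (indices): 2, 3, 5
  Positive values: 5.1, 1.13
  Negative values: -7.23, -2.38, -7.19
Step 2: mu+(X) = mu(P) = sum of positive atom values = 6.23
Step 3: mu-(X) = -mu(N) = sum of |negative atom values| = 16.8
Step 4: |mu|(X) = mu+(X) + mu-(X) = 6.23 + 16.8 = 23.03


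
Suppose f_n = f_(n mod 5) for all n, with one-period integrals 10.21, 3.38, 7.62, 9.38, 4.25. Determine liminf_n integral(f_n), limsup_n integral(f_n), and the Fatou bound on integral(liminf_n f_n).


The sequence (integral(f_n)) is periodic with period 5, repeating the values 10.21, 3.38, 7.62, 9.38, 4.25 indefinitely.
Step 1: For a periodic sequence, every tail (a_m, a_(m+1), ...) contains all 5 period values infinitely often.
Step 2: Hence inf of every tail = min of the period values = min(10.21, 3.38, 7.62, 9.38, 4.25) = 3.38.
        liminf_n integral(f_n) = sup over m of (inf of tail from m) = 3.38.
Step 3: Similarly sup of every tail = max of the period values = 10.21.
        limsup_n integral(f_n) = 10.21.
Step 4: Fatou's lemma: integral(liminf_n f_n) <= liminf_n integral(f_n) = 3.38.
        So the integral of the pointwise liminf is at most 3.38.


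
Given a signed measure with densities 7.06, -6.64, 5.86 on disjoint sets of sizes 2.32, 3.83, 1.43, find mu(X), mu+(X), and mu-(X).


Step 1: Compute signed measure on each set:
  Set 1: 7.06 * 2.32 = 16.3792
  Set 2: -6.64 * 3.83 = -25.4312
  Set 3: 5.86 * 1.43 = 8.3798
Step 2: Total signed measure = (16.3792) + (-25.4312) + (8.3798)
     = -0.6722
Step 3: Positive part mu+(X) = sum of positive contributions = 24.759
Step 4: Negative part mu-(X) = |sum of negative contributions| = 25.4312


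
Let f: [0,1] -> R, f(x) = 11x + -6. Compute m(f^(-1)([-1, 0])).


f^(-1)([-1, 0]) = {x : -1 <= 11x + -6 <= 0}
Solving: (-1 - -6)/11 <= x <= (0 - -6)/11
= [0.454545, 0.545455]
Intersecting with [0,1]: [0.454545, 0.545455]
Measure = 0.545455 - 0.454545 = 0.090909


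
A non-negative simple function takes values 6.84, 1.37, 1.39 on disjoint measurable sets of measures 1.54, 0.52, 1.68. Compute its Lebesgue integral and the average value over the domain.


Step 1: Integral = sum(value_i * measure_i)
= 6.84*1.54 + 1.37*0.52 + 1.39*1.68
= 10.5336 + 0.7124 + 2.3352
= 13.5812
Step 2: Total measure of domain = 1.54 + 0.52 + 1.68 = 3.74
Step 3: Average value = 13.5812 / 3.74 = 3.631337


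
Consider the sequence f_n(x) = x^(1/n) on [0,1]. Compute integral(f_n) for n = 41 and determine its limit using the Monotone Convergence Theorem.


At n = 41: f_41(x) = x^(1/41).
Step 1: integral(x^(1/41), 0, 1) = [x^(1/41+1) / (1/41+1)] from 0 to 1
     = 1 / (1/41 + 1) = 1 / ((41+1)/41) = 41/(41+1)
     = 41/42 = 0.97619
Step 2: As n -> infinity, f_n(x) = x^(1/n) -> 1 for x in (0,1], and f_n is increasing in n.
By MCT, lim_n integral(f_n) = integral(lim_n f_n) = integral(1, 0, 1) = 1.
Step 3: Verify convergence: 41/42 = 0.97619 -> 1


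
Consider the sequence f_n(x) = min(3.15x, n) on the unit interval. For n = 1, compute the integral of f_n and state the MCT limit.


f(x) = 3.15x on [0,1]; f_n(x) = min(3.15x, n). At n = 1:
Step 1: f(x) reaches 1 at x = 1/3.15 = 0.31746
Step 2: integral(f_1) = integral(3.15x, 0, 0.31746) + integral(1, 0.31746, 1)
       = 3.15*0.31746^2/2 + 1*(1 - 0.31746)
       = 0.15873 + 0.68254
       = 0.84127
Step 3: As n -> infinity, f_n increases to f, so by MCT integral(f_n) -> integral(f) = 3.15/2 = 1.575.
Convergence: integral(f_1) = 0.84127 -> 1.575 as n -> infinity


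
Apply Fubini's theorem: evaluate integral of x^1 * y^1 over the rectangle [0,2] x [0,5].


By Fubini's theorem, the double integral factors as a product of single integrals:
Step 1: integral_0^2 x^1 dx = [x^2/2] from 0 to 2
     = 2^2/2 = 2
Step 2: integral_0^5 y^1 dy = [y^2/2] from 0 to 5
     = 5^2/2 = 12.5
Step 3: Double integral = 2 * 12.5 = 25


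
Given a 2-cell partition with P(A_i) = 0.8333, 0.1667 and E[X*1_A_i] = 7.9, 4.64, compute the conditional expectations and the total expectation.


For each cell A_i: E[X|A_i] = E[X*1_A_i] / P(A_i)
Step 1: E[X|A_1] = 7.9 / 0.8333 = 9.480379
Step 2: E[X|A_2] = 4.64 / 0.1667 = 27.834433
Verification: E[X] = sum E[X*1_A_i] = 7.9 + 4.64 = 12.54


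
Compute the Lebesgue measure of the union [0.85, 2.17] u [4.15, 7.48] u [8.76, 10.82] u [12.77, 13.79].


For pairwise disjoint intervals, m(union) = sum of lengths.
= (2.17 - 0.85) + (7.48 - 4.15) + (10.82 - 8.76) + (13.79 - 12.77)
= 1.32 + 3.33 + 2.06 + 1.02
= 7.73


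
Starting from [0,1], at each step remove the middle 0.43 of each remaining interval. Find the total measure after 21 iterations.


Step 1: At each step, fraction remaining = 1 - 0.43 = 0.57
Step 2: After 21 steps, measure = (0.57)^21
Result = 7.470884e-06


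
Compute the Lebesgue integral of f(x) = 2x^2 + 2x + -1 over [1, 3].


The Lebesgue integral of a Riemann-integrable function agrees with the Riemann integral.
Antiderivative F(x) = (2/3)x^3 + (2/2)x^2 + -1x
F(3) = (2/3)*3^3 + (2/2)*3^2 + -1*3
     = (2/3)*27 + (2/2)*9 + -1*3
     = 18 + 9 + -3
     = 24
F(1) = 0.666667
Integral = F(3) - F(1) = 24 - 0.666667 = 23.333333


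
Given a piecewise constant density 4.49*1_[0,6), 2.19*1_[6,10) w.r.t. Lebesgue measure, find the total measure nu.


Integrate each piece of the Radon-Nikodym derivative:
Step 1: integral_0^6 4.49 dx = 4.49*(6-0) = 4.49*6 = 26.94
Step 2: integral_6^10 2.19 dx = 2.19*(10-6) = 2.19*4 = 8.76
Total: 26.94 + 8.76 = 35.7


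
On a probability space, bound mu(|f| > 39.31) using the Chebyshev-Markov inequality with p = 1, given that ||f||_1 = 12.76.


Chebyshev/Markov inequality: mu(|f| > eps) <= (||f||_p / eps)^p
Step 1: ||f||_1 / eps = 12.76 / 39.31 = 0.324599
Step 2: Raise to power p = 1:
  (0.324599)^1 = 0.324599
Step 3: Therefore mu(|f| > 39.31) <= 0.324599


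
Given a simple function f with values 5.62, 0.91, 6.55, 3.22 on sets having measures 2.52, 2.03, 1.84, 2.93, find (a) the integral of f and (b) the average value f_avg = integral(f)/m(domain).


Step 1: Integral = sum(value_i * measure_i)
= 5.62*2.52 + 0.91*2.03 + 6.55*1.84 + 3.22*2.93
= 14.1624 + 1.8473 + 12.052 + 9.4346
= 37.4963
Step 2: Total measure of domain = 2.52 + 2.03 + 1.84 + 2.93 = 9.32
Step 3: Average value = 37.4963 / 9.32 = 4.023208


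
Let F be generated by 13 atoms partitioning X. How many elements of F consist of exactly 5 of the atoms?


Each element of F is a union of some subset of the 13 atoms.
Elements that are unions of exactly 5 atoms correspond to 5-element subsets of the 13 atoms.
Count = C(13, 5) = 13! / (5! * 8!) = 1287.


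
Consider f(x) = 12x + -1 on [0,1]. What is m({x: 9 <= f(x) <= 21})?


f^(-1)([9, 21]) = {x : 9 <= 12x + -1 <= 21}
Solving: (9 - -1)/12 <= x <= (21 - -1)/12
= [0.833333, 1.833333]
Intersecting with [0,1]: [0.833333, 1]
Measure = 1 - 0.833333 = 0.166667


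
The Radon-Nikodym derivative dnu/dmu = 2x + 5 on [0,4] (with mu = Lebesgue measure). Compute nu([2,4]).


nu(A) = integral_A (dnu/dmu) dmu = integral_2^4 (2x + 5) dx
Step 1: Antiderivative F(x) = (2/2)x^2 + 5x
Step 2: F(4) = (2/2)*4^2 + 5*4 = 16 + 20 = 36
Step 3: F(2) = (2/2)*2^2 + 5*2 = 4 + 10 = 14
Step 4: nu([2,4]) = F(4) - F(2) = 36 - 14 = 22


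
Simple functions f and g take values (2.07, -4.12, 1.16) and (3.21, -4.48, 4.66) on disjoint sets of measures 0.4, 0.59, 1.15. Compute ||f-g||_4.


Step 1: Compute differences f_i - g_i:
  2.07 - 3.21 = -1.14
  -4.12 - -4.48 = 0.36
  1.16 - 4.66 = -3.5
Step 2: Compute |diff|^4 * measure for each set:
  |-1.14|^4 * 0.4 = 1.68896 * 0.4 = 0.675584
  |0.36|^4 * 0.59 = 0.016796 * 0.59 = 0.00991
  |-3.5|^4 * 1.15 = 150.0625 * 1.15 = 172.571875
Step 3: Sum = 173.257369
Step 4: ||f-g||_4 = (173.257369)^(1/4) = 3.628047


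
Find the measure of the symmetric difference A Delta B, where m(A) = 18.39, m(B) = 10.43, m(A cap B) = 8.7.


m(A Delta B) = m(A) + m(B) - 2*m(A n B)
= 18.39 + 10.43 - 2*8.7
= 18.39 + 10.43 - 17.4
= 11.42


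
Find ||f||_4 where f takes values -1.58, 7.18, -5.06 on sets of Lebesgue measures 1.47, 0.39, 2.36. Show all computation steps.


Step 1: Compute |f_i|^4 for each value:
  |-1.58|^4 = 6.232013
  |7.18|^4 = 2657.649946
  |-5.06|^4 = 655.544333
Step 2: Multiply by measures and sum:
  6.232013 * 1.47 = 9.161059
  2657.649946 * 0.39 = 1036.483479
  655.544333 * 2.36 = 1547.084626
Sum = 9.161059 + 1036.483479 + 1547.084626 = 2592.729164
Step 3: Take the p-th root:
||f||_4 = (2592.729164)^(1/4) = 7.135744


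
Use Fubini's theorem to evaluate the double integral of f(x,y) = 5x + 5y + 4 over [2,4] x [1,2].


By Fubini, integrate in x first, then y.
Step 1: Fix y, integrate over x in [2,4]:
  integral(5x + 5y + 4, x=2..4)
  = 5*(4^2 - 2^2)/2 + (5y + 4)*(4 - 2)
  = 30 + (5y + 4)*2
  = 30 + 10y + 8
  = 38 + 10y
Step 2: Integrate over y in [1,2]:
  integral(38 + 10y, y=1..2)
  = 38*1 + 10*(2^2 - 1^2)/2
  = 38 + 15
  = 53


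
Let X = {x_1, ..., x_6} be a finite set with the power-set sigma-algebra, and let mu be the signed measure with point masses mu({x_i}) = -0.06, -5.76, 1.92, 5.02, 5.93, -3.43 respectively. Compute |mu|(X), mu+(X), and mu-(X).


Step 1: Every measurable set is a union of atoms (the cells / points), so a Hahn decomposition is
  obtained by grouping atoms by sign: P = union of atoms with mu > 0, N = union of the remaining atoms.
  Atoms in P (indices): 3, 4, 5;  atoms in N (indices): 1, 2, 6
  Positive values: 1.92, 5.02, 5.93
  Negative values: -0.06, -5.76, -3.43
Step 2: mu+(X) = mu(P) = sum of positive atom values = 12.87
Step 3: mu-(X) = -mu(N) = sum of |negative atom values| = 9.25
Step 4: |mu|(X) = mu+(X) + mu-(X) = 12.87 + 9.25 = 22.12


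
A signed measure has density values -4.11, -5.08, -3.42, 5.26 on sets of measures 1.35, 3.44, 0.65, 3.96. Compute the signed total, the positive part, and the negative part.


Step 1: Compute signed measure on each set:
  Set 1: -4.11 * 1.35 = -5.5485
  Set 2: -5.08 * 3.44 = -17.4752
  Set 3: -3.42 * 0.65 = -2.223
  Set 4: 5.26 * 3.96 = 20.8296
Step 2: Total signed measure = (-5.5485) + (-17.4752) + (-2.223) + (20.8296)
     = -4.4171
Step 3: Positive part mu+(X) = sum of positive contributions = 20.8296
Step 4: Negative part mu-(X) = |sum of negative contributions| = 25.2467


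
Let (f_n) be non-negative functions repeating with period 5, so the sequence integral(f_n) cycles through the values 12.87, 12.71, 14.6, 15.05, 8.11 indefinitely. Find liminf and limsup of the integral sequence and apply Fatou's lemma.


The sequence (integral(f_n)) is periodic with period 5, repeating the values 12.87, 12.71, 14.6, 15.05, 8.11 indefinitely.
Step 1: For a periodic sequence, every tail (a_m, a_(m+1), ...) contains all 5 period values infinitely often.
Step 2: Hence inf of every tail = min of the period values = min(12.87, 12.71, 14.6, 15.05, 8.11) = 8.11.
        liminf_n integral(f_n) = sup over m of (inf of tail from m) = 8.11.
Step 3: Similarly sup of every tail = max of the period values = 15.05.
        limsup_n integral(f_n) = 15.05.
Step 4: Fatou's lemma: integral(liminf_n f_n) <= liminf_n integral(f_n) = 8.11.
        So the integral of the pointwise liminf is at most 8.11.


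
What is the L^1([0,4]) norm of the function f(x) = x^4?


Step 1: ||f||_1 = (integral_0^4 |x^4|^1 dx)^(1/1)
     = (integral_0^4 x^4 dx)^(1/1)
Step 2: integral_0^4 x^4 dx = [x^5/(5)] from 0 to 4 = 4^5/5
     = 1024/5 = 204.8
Step 3: ||f||_1 = (204.8)^(1/1) = 204.8


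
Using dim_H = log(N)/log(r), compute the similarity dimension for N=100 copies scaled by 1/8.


For a self-similar set with N copies scaled by 1/r:
dim_H = log(N)/log(r) = log(100)/log(8)
= 4.60517/2.079442
= 2.214619


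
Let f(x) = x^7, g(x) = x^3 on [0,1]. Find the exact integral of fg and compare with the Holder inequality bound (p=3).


Step 1: Exact integral of f*g = integral(x^10, 0, 1) = 1/11
     = 0.090909
Step 2: Holder bound with p=3, q=1.5:
  ||f||_p = (integral x^21 dx)^(1/3) = (1/22)^(1/3) = 0.356883
  ||g||_q = (integral x^4.5 dx)^(1/1.5) = (1/5.5)^(1/1.5) = 0.320941
Step 3: Holder bound = ||f||_p * ||g||_q = 0.356883 * 0.320941 = 0.114538
Verification: 0.090909 <= 0.114538 (Holder holds)


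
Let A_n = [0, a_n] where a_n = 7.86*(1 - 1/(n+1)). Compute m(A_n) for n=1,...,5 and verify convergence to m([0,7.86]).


By continuity of measure from below: if A_n increases to A, then m(A_n) -> m(A).
Here A = [0, 7.86], so m(A) = 7.86
Step 1: a_1 = 7.86*(1 - 1/2) = 3.93, m(A_1) = 3.93
Step 2: a_2 = 7.86*(1 - 1/3) = 5.24, m(A_2) = 5.24
Step 3: a_3 = 7.86*(1 - 1/4) = 5.895, m(A_3) = 5.895
Step 4: a_4 = 7.86*(1 - 1/5) = 6.288, m(A_4) = 6.288
Step 5: a_5 = 7.86*(1 - 1/6) = 6.55, m(A_5) = 6.55
Limit: m(A_n) -> m([0,7.86]) = 7.86


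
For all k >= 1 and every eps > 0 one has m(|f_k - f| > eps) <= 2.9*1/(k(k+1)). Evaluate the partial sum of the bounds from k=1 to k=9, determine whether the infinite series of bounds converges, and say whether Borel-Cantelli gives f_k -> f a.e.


Step 1: List the terms 2.9*1/(k(k+1)) for k = 1 to 9:
  k=1: 1.45
  k=2: 0.483333
  k=3: 0.241667
  k=4: 0.145
  k=5: 0.096667
  k=6: 0.069048
  k=7: 0.051786
  k=8: 0.040278
  k=9: 0.032222
Step 2: Partial sum = 1.45 + 0.483333 + 0.241667 + 0.145 + 0.096667 + 0.069048 + 0.051786 + 0.040278 + 0.032222
     = 2.61
Step 3: The full series sum_(k>=1) 2.9*1/(k(k+1)) converges (telescoping series sum 1/(k(k+1)) = 1; a constant multiple of a convergent series converges).
Step 4: Fix eps > 0. Since sum_k m(|f_k - f| > eps) < infinity, the Borel-Cantelli lemma gives
        m(limsup_k {|f_k - f| > eps}) = 0, i.e. for a.e. x, |f_k(x) - f(x)| <= eps for all large k.
        Applying this with eps = 1/j for j = 1, 2, ... and intersecting the countably many full-measure sets,
        for a.e. x we get limsup_k |f_k(x) - f(x)| <= 1/j for every j, hence f_k -> f almost everywhere.
Conclusion: series converges; Borel-Cantelli yields f_k -> f a.e.


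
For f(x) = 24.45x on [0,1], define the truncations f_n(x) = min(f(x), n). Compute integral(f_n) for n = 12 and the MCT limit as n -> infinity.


f(x) = 24.45x on [0,1]; f_n(x) = min(24.45x, n). At n = 12:
Step 1: f(x) reaches 12 at x = 12/24.45 = 0.490798
Step 2: integral(f_12) = integral(24.45x, 0, 0.490798) + integral(12, 0.490798, 1)
       = 24.45*0.490798^2/2 + 12*(1 - 0.490798)
       = 2.944785 + 6.110429
       = 9.055215
Step 3: As n -> infinity, f_n increases to f, so by MCT integral(f_n) -> integral(f) = 24.45/2 = 12.225.
Convergence: integral(f_12) = 9.055215 -> 12.225 as n -> infinity


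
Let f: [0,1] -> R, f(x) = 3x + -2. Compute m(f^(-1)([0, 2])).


f^(-1)([0, 2]) = {x : 0 <= 3x + -2 <= 2}
Solving: (0 - -2)/3 <= x <= (2 - -2)/3
= [0.666667, 1.333333]
Intersecting with [0,1]: [0.666667, 1]
Measure = 1 - 0.666667 = 0.333333


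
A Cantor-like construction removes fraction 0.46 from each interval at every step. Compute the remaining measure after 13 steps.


Step 1: At each step, fraction remaining = 1 - 0.46 = 0.54
Step 2: After 13 steps, measure = (0.54)^13
Result = 3.319853e-04


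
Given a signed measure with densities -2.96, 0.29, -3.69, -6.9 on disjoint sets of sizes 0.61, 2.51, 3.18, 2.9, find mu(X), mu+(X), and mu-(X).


Step 1: Compute signed measure on each set:
  Set 1: -2.96 * 0.61 = -1.8056
  Set 2: 0.29 * 2.51 = 0.7279
  Set 3: -3.69 * 3.18 = -11.7342
  Set 4: -6.9 * 2.9 = -20.01
Step 2: Total signed measure = (-1.8056) + (0.7279) + (-11.7342) + (-20.01)
     = -32.8219
Step 3: Positive part mu+(X) = sum of positive contributions = 0.7279
Step 4: Negative part mu-(X) = |sum of negative contributions| = 33.5498


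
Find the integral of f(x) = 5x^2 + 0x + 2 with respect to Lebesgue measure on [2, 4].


The Lebesgue integral of a Riemann-integrable function agrees with the Riemann integral.
Antiderivative F(x) = (5/3)x^3 + (0/2)x^2 + 2x
F(4) = (5/3)*4^3 + (0/2)*4^2 + 2*4
     = (5/3)*64 + (0/2)*16 + 2*4
     = 106.666667 + 0.0 + 8
     = 114.666667
F(2) = 17.333333
Integral = F(4) - F(2) = 114.666667 - 17.333333 = 97.333333


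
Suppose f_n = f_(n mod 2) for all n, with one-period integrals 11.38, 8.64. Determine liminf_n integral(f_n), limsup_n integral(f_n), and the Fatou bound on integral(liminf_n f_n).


The sequence (integral(f_n)) is periodic with period 2, repeating the values 11.38, 8.64 indefinitely.
Step 1: For a periodic sequence, every tail (a_m, a_(m+1), ...) contains all 2 period values infinitely often.
Step 2: Hence inf of every tail = min of the period values = min(11.38, 8.64) = 8.64.
        liminf_n integral(f_n) = sup over m of (inf of tail from m) = 8.64.
Step 3: Similarly sup of every tail = max of the period values = 11.38.
        limsup_n integral(f_n) = 11.38.
Step 4: Fatou's lemma: integral(liminf_n f_n) <= liminf_n integral(f_n) = 8.64.
        So the integral of the pointwise liminf is at most 8.64.


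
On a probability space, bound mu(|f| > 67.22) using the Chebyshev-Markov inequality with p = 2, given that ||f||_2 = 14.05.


Chebyshev/Markov inequality: mu(|f| > eps) <= (||f||_p / eps)^p
Step 1: ||f||_2 / eps = 14.05 / 67.22 = 0.209015
Step 2: Raise to power p = 2:
  (0.209015)^2 = 0.043687
Step 3: Therefore mu(|f| > 67.22) <= 0.043687


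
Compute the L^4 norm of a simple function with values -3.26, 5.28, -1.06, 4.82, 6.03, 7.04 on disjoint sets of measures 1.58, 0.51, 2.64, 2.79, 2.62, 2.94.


Step 1: Compute |f_i|^4 for each value:
  |-3.26|^4 = 112.945882
  |5.28|^4 = 777.205187
  |-1.06|^4 = 1.262477
  |4.82|^4 = 539.74441
  |6.03|^4 = 1322.115049
  |7.04|^4 = 2456.352195
Step 2: Multiply by measures and sum:
  112.945882 * 1.58 = 178.454493
  777.205187 * 0.51 = 396.374645
  1.262477 * 2.64 = 3.332939
  539.74441 * 2.79 = 1505.886903
  1322.115049 * 2.62 = 3463.941428
  2456.352195 * 2.94 = 7221.675452
Sum = 178.454493 + 396.374645 + 3.332939 + 1505.886903 + 3463.941428 + 7221.675452 = 12769.665861
Step 3: Take the p-th root:
||f||_4 = (12769.665861)^(1/4) = 10.630284


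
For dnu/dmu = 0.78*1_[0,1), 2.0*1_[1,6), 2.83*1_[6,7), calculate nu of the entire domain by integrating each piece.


Integrate each piece of the Radon-Nikodym derivative:
Step 1: integral_0^1 0.78 dx = 0.78*(1-0) = 0.78*1 = 0.78
Step 2: integral_1^6 2.0 dx = 2.0*(6-1) = 2.0*5 = 10
Step 3: integral_6^7 2.83 dx = 2.83*(7-6) = 2.83*1 = 2.83
Total: 0.78 + 10 + 2.83 = 13.61


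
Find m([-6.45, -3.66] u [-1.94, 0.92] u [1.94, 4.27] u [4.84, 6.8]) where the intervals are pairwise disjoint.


For pairwise disjoint intervals, m(union) = sum of lengths.
= (-3.66 - -6.45) + (0.92 - -1.94) + (4.27 - 1.94) + (6.8 - 4.84)
= 2.79 + 2.86 + 2.33 + 1.96
= 9.94


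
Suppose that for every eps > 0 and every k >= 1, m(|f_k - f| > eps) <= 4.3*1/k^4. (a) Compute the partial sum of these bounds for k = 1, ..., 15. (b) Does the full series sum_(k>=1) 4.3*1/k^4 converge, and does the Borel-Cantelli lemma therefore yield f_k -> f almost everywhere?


Step 1: List the terms 4.3*1/k^4 for k = 1 to 15:
  k=1: 4.3
  k=2: 0.26875
  k=3: 0.053086
  k=4: 0.016797
  k=5: 0.00688
  k=6: 0.003318
  k=7: 0.001791
  k=8: 0.00105
  k=9: 6.553879e-04
  k=10: 4.300000e-04
  k=11: 2.936958e-04
  k=12: 2.073688e-04
  k=13: 1.505550e-04
  k=14: 1.119325e-04
  k=15: 8.493827e-05
Step 2: Partial sum = 4.3 + 0.26875 + 0.053086 + 0.016797 + 0.00688 + 0.003318 + 0.001791 + 0.00105 + 6.553879e-04 + 4.300000e-04 + 2.936958e-04 + 2.073688e-04 + 1.505550e-04 + 1.119325e-04 + 8.493827e-05
     = 4.653606
Step 3: The full series sum_(k>=1) 4.3*1/k^4 converges (p-series with p = 4 > 1; a constant multiple of a convergent series converges).
Step 4: Fix eps > 0. Since sum_k m(|f_k - f| > eps) < infinity, the Borel-Cantelli lemma gives
        m(limsup_k {|f_k - f| > eps}) = 0, i.e. for a.e. x, |f_k(x) - f(x)| <= eps for all large k.
        Applying this with eps = 1/j for j = 1, 2, ... and intersecting the countably many full-measure sets,
        for a.e. x we get limsup_k |f_k(x) - f(x)| <= 1/j for every j, hence f_k -> f almost everywhere.
Conclusion: series converges; Borel-Cantelli yields f_k -> f a.e.


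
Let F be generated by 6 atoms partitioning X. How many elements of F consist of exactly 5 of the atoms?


Each element of F is a union of some subset of the 6 atoms.
Elements that are unions of exactly 5 atoms correspond to 5-element subsets of the 6 atoms.
Count = C(6, 5) = 6! / (5! * 1!) = 6.


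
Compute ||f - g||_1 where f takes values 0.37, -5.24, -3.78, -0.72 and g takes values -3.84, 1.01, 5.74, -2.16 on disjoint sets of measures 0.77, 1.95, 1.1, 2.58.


Step 1: Compute differences f_i - g_i:
  0.37 - -3.84 = 4.21
  -5.24 - 1.01 = -6.25
  -3.78 - 5.74 = -9.52
  -0.72 - -2.16 = 1.44
Step 2: Compute |diff|^1 * measure for each set:
  |4.21|^1 * 0.77 = 4.21 * 0.77 = 3.2417
  |-6.25|^1 * 1.95 = 6.25 * 1.95 = 12.1875
  |-9.52|^1 * 1.1 = 9.52 * 1.1 = 10.472
  |1.44|^1 * 2.58 = 1.44 * 2.58 = 3.7152
Step 3: Sum = 29.6164
Step 4: ||f-g||_1 = (29.6164)^(1/1) = 29.6164


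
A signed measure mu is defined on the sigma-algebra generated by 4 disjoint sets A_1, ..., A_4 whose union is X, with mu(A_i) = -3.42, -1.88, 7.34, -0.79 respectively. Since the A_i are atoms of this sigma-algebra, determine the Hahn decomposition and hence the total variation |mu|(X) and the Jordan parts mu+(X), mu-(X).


Step 1: Every measurable set is a union of atoms (the cells / points), so a Hahn decomposition is
  obtained by grouping atoms by sign: P = union of atoms with mu > 0, N = union of the remaining atoms.
  Atoms in P (indices): 3;  atoms in N (indices): 1, 2, 4
  Positive values: 7.34
  Negative values: -3.42, -1.88, -0.79
Step 2: mu+(X) = mu(P) = sum of positive atom values = 7.34
Step 3: mu-(X) = -mu(N) = sum of |negative atom values| = 6.09
Step 4: |mu|(X) = mu+(X) + mu-(X) = 7.34 + 6.09 = 13.43


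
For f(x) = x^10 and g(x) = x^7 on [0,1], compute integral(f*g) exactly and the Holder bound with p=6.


Step 1: Exact integral of f*g = integral(x^17, 0, 1) = 1/18
     = 0.055556
Step 2: Holder bound with p=6, q=1.2:
  ||f||_p = (integral x^60 dx)^(1/6) = (1/61)^(1/6) = 0.504017
  ||g||_q = (integral x^8.4 dx)^(1/1.2) = (1/9.4)^(1/1.2) = 0.154547
Step 3: Holder bound = ||f||_p * ||g||_q = 0.504017 * 0.154547 = 0.077894
Verification: 0.055556 <= 0.077894 (Holder holds)


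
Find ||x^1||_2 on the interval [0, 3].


Step 1: ||f||_2 = (integral_0^3 |x^1|^2 dx)^(1/2)
     = (integral_0^3 x^2 dx)^(1/2)
Step 2: integral_0^3 x^2 dx = [x^3/(3)] from 0 to 3 = 3^3/3
     = 27/3 = 9
Step 3: ||f||_2 = (9)^(1/2) = 3


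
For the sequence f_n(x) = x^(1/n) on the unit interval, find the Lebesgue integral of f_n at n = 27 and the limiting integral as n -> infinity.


At n = 27: f_27(x) = x^(1/27).
Step 1: integral(x^(1/27), 0, 1) = [x^(1/27+1) / (1/27+1)] from 0 to 1
     = 1 / (1/27 + 1) = 1 / ((27+1)/27) = 27/(27+1)
     = 27/28 = 0.964286
Step 2: As n -> infinity, f_n(x) = x^(1/n) -> 1 for x in (0,1], and f_n is increasing in n.
By MCT, lim_n integral(f_n) = integral(lim_n f_n) = integral(1, 0, 1) = 1.
Step 3: Verify convergence: 27/28 = 0.964286 -> 1


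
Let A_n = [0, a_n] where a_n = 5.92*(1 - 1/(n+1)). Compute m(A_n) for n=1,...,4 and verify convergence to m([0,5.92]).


By continuity of measure from below: if A_n increases to A, then m(A_n) -> m(A).
Here A = [0, 5.92], so m(A) = 5.92
Step 1: a_1 = 5.92*(1 - 1/2) = 2.96, m(A_1) = 2.96
Step 2: a_2 = 5.92*(1 - 1/3) = 3.9467, m(A_2) = 3.9467
Step 3: a_3 = 5.92*(1 - 1/4) = 4.44, m(A_3) = 4.44
Step 4: a_4 = 5.92*(1 - 1/5) = 4.736, m(A_4) = 4.736
Limit: m(A_n) -> m([0,5.92]) = 5.92


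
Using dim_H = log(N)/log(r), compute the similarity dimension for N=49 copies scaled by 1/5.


For a self-similar set with N copies scaled by 1/r:
dim_H = log(N)/log(r) = log(49)/log(5)
= 3.89182/1.609438
= 2.418124


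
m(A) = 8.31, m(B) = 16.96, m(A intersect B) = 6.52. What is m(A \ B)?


m(A \ B) = m(A) - m(A n B)
= 8.31 - 6.52
= 1.79


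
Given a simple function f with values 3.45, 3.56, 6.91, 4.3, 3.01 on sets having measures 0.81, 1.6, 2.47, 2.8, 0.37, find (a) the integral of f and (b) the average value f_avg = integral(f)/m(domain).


Step 1: Integral = sum(value_i * measure_i)
= 3.45*0.81 + 3.56*1.6 + 6.91*2.47 + 4.3*2.8 + 3.01*0.37
= 2.7945 + 5.696 + 17.0677 + 12.04 + 1.1137
= 38.7119
Step 2: Total measure of domain = 0.81 + 1.6 + 2.47 + 2.8 + 0.37 = 8.05
Step 3: Average value = 38.7119 / 8.05 = 4.808932


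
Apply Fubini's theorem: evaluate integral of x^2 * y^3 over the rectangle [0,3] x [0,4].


By Fubini's theorem, the double integral factors as a product of single integrals:
Step 1: integral_0^3 x^2 dx = [x^3/3] from 0 to 3
     = 3^3/3 = 9
Step 2: integral_0^4 y^3 dy = [y^4/4] from 0 to 4
     = 4^4/4 = 64
Step 3: Double integral = 9 * 64 = 576


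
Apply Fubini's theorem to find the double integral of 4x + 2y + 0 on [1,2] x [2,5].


By Fubini, integrate in x first, then y.
Step 1: Fix y, integrate over x in [1,2]:
  integral(4x + 2y + 0, x=1..2)
  = 4*(2^2 - 1^2)/2 + (2y + 0)*(2 - 1)
  = 6 + (2y + 0)*1
  = 6 + 2y + 0
  = 6 + 2y
Step 2: Integrate over y in [2,5]:
  integral(6 + 2y, y=2..5)
  = 6*3 + 2*(5^2 - 2^2)/2
  = 18 + 21
  = 39


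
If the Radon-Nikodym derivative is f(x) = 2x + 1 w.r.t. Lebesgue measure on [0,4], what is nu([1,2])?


nu(A) = integral_A (dnu/dmu) dmu = integral_1^2 (2x + 1) dx
Step 1: Antiderivative F(x) = (2/2)x^2 + 1x
Step 2: F(2) = (2/2)*2^2 + 1*2 = 4 + 2 = 6
Step 3: F(1) = (2/2)*1^2 + 1*1 = 1 + 1 = 2
Step 4: nu([1,2]) = F(2) - F(1) = 6 - 2 = 4


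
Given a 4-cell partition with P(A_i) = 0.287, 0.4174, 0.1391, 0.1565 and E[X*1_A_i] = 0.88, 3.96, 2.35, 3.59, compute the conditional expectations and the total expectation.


For each cell A_i: E[X|A_i] = E[X*1_A_i] / P(A_i)
Step 1: E[X|A_1] = 0.88 / 0.287 = 3.066202
Step 2: E[X|A_2] = 3.96 / 0.4174 = 9.487302
Step 3: E[X|A_3] = 2.35 / 0.1391 = 16.894321
Step 4: E[X|A_4] = 3.59 / 0.1565 = 22.939297
Verification: E[X] = sum E[X*1_A_i] = 0.88 + 3.96 + 2.35 + 3.59 = 10.78


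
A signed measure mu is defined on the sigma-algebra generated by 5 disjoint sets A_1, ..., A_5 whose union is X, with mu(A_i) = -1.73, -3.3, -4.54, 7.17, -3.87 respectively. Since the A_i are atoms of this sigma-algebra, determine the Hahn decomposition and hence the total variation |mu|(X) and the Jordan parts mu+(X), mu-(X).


Step 1: Every measurable set is a union of atoms (the cells / points), so a Hahn decomposition is
  obtained by grouping atoms by sign: P = union of atoms with mu > 0, N = union of the remaining atoms.
  Atoms in P (indices): 4;  atoms in N (indices): 1, 2, 3, 5
  Positive values: 7.17
  Negative values: -1.73, -3.3, -4.54, -3.87
Step 2: mu+(X) = mu(P) = sum of positive atom values = 7.17
Step 3: mu-(X) = -mu(N) = sum of |negative atom values| = 13.44
Step 4: |mu|(X) = mu+(X) + mu-(X) = 7.17 + 13.44 = 20.61


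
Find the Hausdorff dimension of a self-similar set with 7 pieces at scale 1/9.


For a self-similar set with N copies scaled by 1/r:
dim_H = log(N)/log(r) = log(7)/log(9)
= 1.94591/2.197225
= 0.885622


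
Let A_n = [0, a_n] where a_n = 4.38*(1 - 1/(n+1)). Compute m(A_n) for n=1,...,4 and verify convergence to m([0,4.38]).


By continuity of measure from below: if A_n increases to A, then m(A_n) -> m(A).
Here A = [0, 4.38], so m(A) = 4.38
Step 1: a_1 = 4.38*(1 - 1/2) = 2.19, m(A_1) = 2.19
Step 2: a_2 = 4.38*(1 - 1/3) = 2.92, m(A_2) = 2.92
Step 3: a_3 = 4.38*(1 - 1/4) = 3.285, m(A_3) = 3.285
Step 4: a_4 = 4.38*(1 - 1/5) = 3.504, m(A_4) = 3.504
Limit: m(A_n) -> m([0,4.38]) = 4.38


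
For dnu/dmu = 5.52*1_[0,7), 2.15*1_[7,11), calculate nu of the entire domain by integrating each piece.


Integrate each piece of the Radon-Nikodym derivative:
Step 1: integral_0^7 5.52 dx = 5.52*(7-0) = 5.52*7 = 38.64
Step 2: integral_7^11 2.15 dx = 2.15*(11-7) = 2.15*4 = 8.6
Total: 38.64 + 8.6 = 47.24


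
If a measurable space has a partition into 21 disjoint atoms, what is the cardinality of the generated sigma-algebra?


Each element of the sigma-algebra is a union of some subset of the 21 atoms.
The number of such subsets is 2^21 = 2097152.


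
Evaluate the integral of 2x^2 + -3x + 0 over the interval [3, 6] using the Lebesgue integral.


The Lebesgue integral of a Riemann-integrable function agrees with the Riemann integral.
Antiderivative F(x) = (2/3)x^3 + (-3/2)x^2 + 0x
F(6) = (2/3)*6^3 + (-3/2)*6^2 + 0*6
     = (2/3)*216 + (-3/2)*36 + 0*6
     = 144 + -54 + 0
     = 90
F(3) = 4.5
Integral = F(6) - F(3) = 90 - 4.5 = 85.5


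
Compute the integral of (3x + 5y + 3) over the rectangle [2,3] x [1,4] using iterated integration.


By Fubini, integrate in x first, then y.
Step 1: Fix y, integrate over x in [2,3]:
  integral(3x + 5y + 3, x=2..3)
  = 3*(3^2 - 2^2)/2 + (5y + 3)*(3 - 2)
  = 7.5 + (5y + 3)*1
  = 7.5 + 5y + 3
  = 10.5 + 5y
Step 2: Integrate over y in [1,4]:
  integral(10.5 + 5y, y=1..4)
  = 10.5*3 + 5*(4^2 - 1^2)/2
  = 31.5 + 37.5
  = 69


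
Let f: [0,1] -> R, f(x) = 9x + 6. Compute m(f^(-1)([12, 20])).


f^(-1)([12, 20]) = {x : 12 <= 9x + 6 <= 20}
Solving: (12 - 6)/9 <= x <= (20 - 6)/9
= [0.666667, 1.555556]
Intersecting with [0,1]: [0.666667, 1]
Measure = 1 - 0.666667 = 0.333333


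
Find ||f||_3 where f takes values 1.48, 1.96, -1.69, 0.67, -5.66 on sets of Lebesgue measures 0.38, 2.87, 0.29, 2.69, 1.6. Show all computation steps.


Step 1: Compute |f_i|^3 for each value:
  |1.48|^3 = 3.241792
  |1.96|^3 = 7.529536
  |-1.69|^3 = 4.826809
  |0.67|^3 = 0.300763
  |-5.66|^3 = 181.321496
Step 2: Multiply by measures and sum:
  3.241792 * 0.38 = 1.231881
  7.529536 * 2.87 = 21.609768
  4.826809 * 0.29 = 1.399775
  0.300763 * 2.69 = 0.809052
  181.321496 * 1.6 = 290.114394
Sum = 1.231881 + 21.609768 + 1.399775 + 0.809052 + 290.114394 = 315.16487
Step 3: Take the p-th root:
||f||_3 = (315.16487)^(1/3) = 6.805279


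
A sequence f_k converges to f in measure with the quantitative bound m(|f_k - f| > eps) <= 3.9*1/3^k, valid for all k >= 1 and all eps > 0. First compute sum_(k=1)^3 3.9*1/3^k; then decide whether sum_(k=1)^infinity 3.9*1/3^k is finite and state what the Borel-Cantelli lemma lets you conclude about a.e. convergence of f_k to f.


Step 1: List the terms 3.9*1/3^k for k = 1 to 3:
  k=1: 1.3
  k=2: 0.433333
  k=3: 0.144444
Step 2: Partial sum = 1.3 + 0.433333 + 0.144444
     = 1.877778
Step 3: The full series sum_(k>=1) 3.9*1/3^k converges (geometric series with ratio 1/3 < 1; a constant multiple of a convergent series converges).
Step 4: Fix eps > 0. Since sum_k m(|f_k - f| > eps) < infinity, the Borel-Cantelli lemma gives
        m(limsup_k {|f_k - f| > eps}) = 0, i.e. for a.e. x, |f_k(x) - f(x)| <= eps for all large k.
        Applying this with eps = 1/j for j = 1, 2, ... and intersecting the countably many full-measure sets,
        for a.e. x we get limsup_k |f_k(x) - f(x)| <= 1/j for every j, hence f_k -> f almost everywhere.
Conclusion: series converges; Borel-Cantelli yields f_k -> f a.e.
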